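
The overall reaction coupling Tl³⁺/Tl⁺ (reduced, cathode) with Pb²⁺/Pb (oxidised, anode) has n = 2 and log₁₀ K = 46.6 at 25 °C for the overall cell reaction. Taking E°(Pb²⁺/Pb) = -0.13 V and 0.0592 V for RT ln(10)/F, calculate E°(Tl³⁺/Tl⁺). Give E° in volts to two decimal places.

E°cell = (0.0592/n)·log K = (0.0592/2)(46.6) = +1.379 V.
Since Tl³⁺/Tl⁺ is the cathode and Pb²⁺/Pb the anode, E°cell = E°(Tl³⁺/Tl⁺) − E°(Pb²⁺/Pb).
So E°(Tl³⁺/Tl⁺) = E°cell + E°(Pb²⁺/Pb) = +1.379 + (-0.13) = +1.25 V.

+1.25 V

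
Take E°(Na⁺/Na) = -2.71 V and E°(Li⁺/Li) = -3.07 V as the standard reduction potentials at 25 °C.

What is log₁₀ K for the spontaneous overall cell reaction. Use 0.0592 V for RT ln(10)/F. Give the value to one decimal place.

6.1

Cathode: Na⁺/Na; anode: Li⁺/Li. E°cell = +0.36 V, n = 1.
log K = nE°cell / 0.0592 = (1)(+0.36) / 0.0592 = 6.1.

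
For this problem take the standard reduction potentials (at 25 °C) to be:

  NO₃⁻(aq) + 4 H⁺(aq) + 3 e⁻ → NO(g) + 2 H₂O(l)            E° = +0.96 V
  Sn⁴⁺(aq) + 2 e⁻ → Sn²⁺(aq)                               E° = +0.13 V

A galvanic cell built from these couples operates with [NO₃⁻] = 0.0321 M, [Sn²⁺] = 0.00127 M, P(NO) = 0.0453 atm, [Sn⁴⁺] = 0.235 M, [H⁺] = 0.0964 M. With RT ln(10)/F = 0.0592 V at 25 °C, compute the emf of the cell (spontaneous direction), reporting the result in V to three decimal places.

+0.680 V

NO₃⁻/NO is the cathode (higher E°), Sn⁴⁺/Sn²⁺ the anode: E°cell = +0.96 − (+0.13) = +0.83 V, n = 6.
Overall: 2 NO₃⁻(aq) + 8 H⁺(aq) + 3 Sn²⁺(aq) → 2 NO(g) + 4 H₂O(l) + 3 Sn⁴⁺(aq)
Q = P(NO)^2·[Sn⁴⁺]^3 / ([NO₃⁻]^2·[H⁺]^8·[Sn²⁺]^3); log Q = 15.228.
E = E° − (0.0592/n) log Q = +0.83 − (0.0592/6)(15.228) = +0.680 V.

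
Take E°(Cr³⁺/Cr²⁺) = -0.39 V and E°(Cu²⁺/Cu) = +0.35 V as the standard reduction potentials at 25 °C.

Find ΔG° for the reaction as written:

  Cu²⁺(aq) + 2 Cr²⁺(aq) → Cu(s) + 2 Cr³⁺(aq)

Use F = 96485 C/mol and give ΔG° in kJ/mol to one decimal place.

-142.8 kJ/mol

As written, Cu²⁺/Cu is reduced (cathode) and Cr³⁺/Cr²⁺ is oxidised (anode), so E°cell = (+0.35) − (-0.39) = +0.74 V.
Balancing electrons gives n = 2.
ΔG° = −nFE° = −(2)(96485)(+0.74) = -142,798 J = -142.8 kJ/mol.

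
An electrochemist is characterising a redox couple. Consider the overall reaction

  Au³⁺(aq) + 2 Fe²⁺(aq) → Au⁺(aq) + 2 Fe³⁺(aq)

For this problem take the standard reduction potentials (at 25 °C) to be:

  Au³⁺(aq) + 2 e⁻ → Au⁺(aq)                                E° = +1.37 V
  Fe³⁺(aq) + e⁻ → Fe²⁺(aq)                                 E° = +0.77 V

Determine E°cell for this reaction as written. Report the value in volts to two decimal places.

+0.60 V

The Au³⁺/Au⁺ couple has the higher reduction potential, so it is the cathode; Fe³⁺/Fe²⁺ is oxidised at the anode.
E°cell = E°(cathode) − E°(anode) = (+1.37) − (+0.77) = +0.60 V.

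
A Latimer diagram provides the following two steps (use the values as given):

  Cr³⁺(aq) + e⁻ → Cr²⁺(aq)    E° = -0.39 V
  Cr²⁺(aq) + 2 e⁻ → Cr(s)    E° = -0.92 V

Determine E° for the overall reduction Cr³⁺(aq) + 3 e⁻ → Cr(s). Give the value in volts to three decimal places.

-0.743 V

Standard free energies of sequential steps add: ΔG°₃ = ΔG°₁ + ΔG°₂, so n₃E°₃ = n₁E°₁ + n₂E°₂.
E°₃ = (1×-0.39 + 2×-0.92) / 3 = (-2.230) / 3 = -0.743 V.
E° values themselves are not directly additive — weighting by electron count is essential.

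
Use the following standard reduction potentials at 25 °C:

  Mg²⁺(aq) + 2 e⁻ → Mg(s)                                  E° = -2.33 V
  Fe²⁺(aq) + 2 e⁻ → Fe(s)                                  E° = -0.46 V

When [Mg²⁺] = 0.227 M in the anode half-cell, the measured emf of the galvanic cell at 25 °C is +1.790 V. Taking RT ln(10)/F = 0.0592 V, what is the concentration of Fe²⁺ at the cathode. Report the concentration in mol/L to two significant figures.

Fe²⁺/Fe is the cathode, Mg²⁺/Mg the anode: E°cell = +1.87 V, n = 2.
Overall reaction: Fe²⁺(aq) + Mg(s) → Fe(s) + Mg²⁺(aq); Q = [Mg²⁺]^1/[Fe²⁺]^1.
From E = E° − (0.0592/n) log Q: log Q = (E° − E)·n/0.0592 = (+1.87 − (+1.790))·2/0.0592 = 2.7027.
So 1·log[Fe²⁺] = 1·log(0.227) − log Q = -0.6440 − (2.7027) = -3.3467; [Fe²⁺] = 10^(-3.3467) ≈ 0.00045 M.

0.00045 M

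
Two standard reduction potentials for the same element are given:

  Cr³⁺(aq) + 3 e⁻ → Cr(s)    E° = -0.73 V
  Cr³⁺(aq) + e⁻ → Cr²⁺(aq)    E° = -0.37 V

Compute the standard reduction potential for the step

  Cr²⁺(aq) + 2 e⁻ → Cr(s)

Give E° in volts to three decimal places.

-0.910 V

Sequential free energies add, so n₃E°₃ = n₁E°₁ + n₂E°₂.
With n₃ = 3, and the known step contributing 1×(-0.37) V, the unknown satisfies 2·E° = 3×(-0.73) − 1×(-0.37) = -1.820.
E° = -1.820 / 2 = -0.910 V.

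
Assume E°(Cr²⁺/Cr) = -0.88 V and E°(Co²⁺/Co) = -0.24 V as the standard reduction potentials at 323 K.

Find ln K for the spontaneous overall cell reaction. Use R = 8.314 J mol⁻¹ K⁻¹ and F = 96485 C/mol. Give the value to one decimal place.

Cathode: Co²⁺/Co; anode: Cr²⁺/Cr. E°cell = (-0.24) − (-0.88) = +0.64 V, with n = 2.
ΔG° = −nFE° = −RT ln K, so ln K = nFE°/(RT) = (2)(96485)(+0.64) / ((8.314)(323)) = 45.989.

46.0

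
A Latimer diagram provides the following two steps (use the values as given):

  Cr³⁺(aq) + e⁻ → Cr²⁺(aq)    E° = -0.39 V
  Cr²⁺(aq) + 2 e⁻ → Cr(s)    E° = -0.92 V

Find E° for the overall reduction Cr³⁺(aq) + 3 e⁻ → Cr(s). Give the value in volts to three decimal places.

-0.743 V

Adding the free-energy changes (−nFE°) of the two steps gives −n₃FE°₃ = −n₁FE°₁ − n₂FE°₂.
E°₃ = (1×-0.39 + 2×-0.92) / 3 = (-2.230) / 3 = -0.743 V.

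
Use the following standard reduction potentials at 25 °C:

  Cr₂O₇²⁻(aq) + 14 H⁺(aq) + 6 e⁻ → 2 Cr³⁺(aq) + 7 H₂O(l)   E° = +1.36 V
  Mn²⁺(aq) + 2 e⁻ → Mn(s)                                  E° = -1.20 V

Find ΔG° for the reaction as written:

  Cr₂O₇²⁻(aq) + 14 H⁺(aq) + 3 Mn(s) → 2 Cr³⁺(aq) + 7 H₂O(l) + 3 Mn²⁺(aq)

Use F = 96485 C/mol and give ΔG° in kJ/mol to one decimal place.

-1482.0 kJ/mol

As written, Cr₂O₇²⁻/Cr³⁺ is reduced (cathode) and Mn²⁺/Mn is oxidised (anode), so E°cell = (+1.36) − (-1.20) = +2.56 V.
Balancing electrons gives n = 6.
ΔG° = −nFE° = −(6)(96485)(+2.56) = -1,482,010 J = -1482.0 kJ/mol.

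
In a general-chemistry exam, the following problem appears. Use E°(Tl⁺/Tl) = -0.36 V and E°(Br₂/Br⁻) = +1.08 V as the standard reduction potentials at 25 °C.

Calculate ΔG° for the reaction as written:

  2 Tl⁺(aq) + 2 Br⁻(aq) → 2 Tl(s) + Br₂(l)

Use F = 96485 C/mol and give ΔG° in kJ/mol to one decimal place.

+277.9 kJ/mol

As written, Tl⁺/Tl is reduced (cathode) and Br₂/Br⁻ is oxidised (anode), so E°cell = (-0.36) − (+1.08) = -1.44 V.
Balancing electrons gives n = 2.
ΔG° = −nFE° = −(2)(96485)(-1.44) = 277,877 J = +277.9 kJ/mol.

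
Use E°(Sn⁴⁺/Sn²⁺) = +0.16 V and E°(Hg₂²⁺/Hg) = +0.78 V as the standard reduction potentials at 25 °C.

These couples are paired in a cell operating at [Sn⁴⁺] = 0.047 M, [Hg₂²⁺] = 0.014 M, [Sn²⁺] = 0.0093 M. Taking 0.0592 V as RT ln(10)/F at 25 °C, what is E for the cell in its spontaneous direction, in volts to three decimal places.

Hg₂²⁺/Hg is the cathode (higher E°), Sn⁴⁺/Sn²⁺ the anode: E°cell = +0.78 − (+0.16) = +0.62 V, n = 2.
Overall: Hg₂²⁺(aq) + Sn²⁺(aq) → 2 Hg(l) + Sn⁴⁺(aq)
Q = [Sn⁴⁺] / ([Hg₂²⁺]·[Sn²⁺]); log Q = 2.557.
E = E° − (0.0592/n) log Q = +0.62 − (0.0592/2)(2.557) = +0.544 V.

+0.544 V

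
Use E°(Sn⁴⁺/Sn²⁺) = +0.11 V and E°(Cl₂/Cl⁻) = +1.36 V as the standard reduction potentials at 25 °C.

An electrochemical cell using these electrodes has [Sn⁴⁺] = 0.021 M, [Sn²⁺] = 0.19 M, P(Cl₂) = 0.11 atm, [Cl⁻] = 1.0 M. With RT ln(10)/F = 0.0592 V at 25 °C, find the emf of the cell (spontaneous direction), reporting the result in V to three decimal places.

Cl₂/Cl⁻ is the cathode (higher E°), Sn⁴⁺/Sn²⁺ the anode: E°cell = +1.36 − (+0.11) = +1.25 V, n = 2.
Overall: Cl₂(g) + Sn²⁺(aq) → 2 Cl⁻(aq) + Sn⁴⁺(aq)
Q = [Cl⁻]^2·[Sn⁴⁺] / (P(Cl₂)·[Sn²⁺]); log Q = 0.002.
E = E° − (0.0592/n) log Q = +1.25 − (0.0592/2)(0.002) = +1.250 V.

+1.250 V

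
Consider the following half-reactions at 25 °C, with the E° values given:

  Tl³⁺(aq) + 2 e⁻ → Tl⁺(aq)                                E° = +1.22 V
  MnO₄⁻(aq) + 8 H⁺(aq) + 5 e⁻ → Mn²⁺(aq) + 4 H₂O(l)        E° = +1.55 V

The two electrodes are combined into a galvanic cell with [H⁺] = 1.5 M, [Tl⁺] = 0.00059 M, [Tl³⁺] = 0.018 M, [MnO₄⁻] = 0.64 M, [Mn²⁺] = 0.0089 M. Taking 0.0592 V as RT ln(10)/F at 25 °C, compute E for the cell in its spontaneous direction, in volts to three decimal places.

MnO₄⁻/Mn²⁺ is the cathode (higher E°), Tl³⁺/Tl⁺ the anode: E°cell = +1.55 − (+1.22) = +0.33 V, n = 10.
Overall: 2 MnO₄⁻(aq) + 16 H⁺(aq) + 5 Tl⁺(aq) → 2 Mn²⁺(aq) + 8 H₂O(l) + 5 Tl³⁺(aq)
Q = [Mn²⁺]^2·[Tl³⁺]^5 / ([MnO₄⁻]^2·[H⁺]^16·[Tl⁺]^5); log Q = 0.891.
E = E° − (0.0592/n) log Q = +0.33 − (0.0592/10)(0.891) = +0.325 V.

+0.325 V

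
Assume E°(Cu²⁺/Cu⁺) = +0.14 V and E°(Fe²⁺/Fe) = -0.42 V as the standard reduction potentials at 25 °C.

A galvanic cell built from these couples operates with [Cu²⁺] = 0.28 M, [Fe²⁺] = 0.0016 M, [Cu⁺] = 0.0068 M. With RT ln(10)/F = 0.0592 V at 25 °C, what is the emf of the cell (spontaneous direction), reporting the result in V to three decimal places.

+0.738 V

Cu²⁺/Cu⁺ is the cathode (higher E°), Fe²⁺/Fe the anode: E°cell = +0.14 − (-0.42) = +0.56 V, n = 2.
Overall: 2 Cu²⁺(aq) + Fe(s) → 2 Cu⁺(aq) + Fe²⁺(aq)
Q = [Cu⁺]^2·[Fe²⁺] / ([Cu²⁺]^2); log Q = -6.025.
E = E° − (0.0592/n) log Q = +0.56 − (0.0592/2)(-6.025) = +0.738 V.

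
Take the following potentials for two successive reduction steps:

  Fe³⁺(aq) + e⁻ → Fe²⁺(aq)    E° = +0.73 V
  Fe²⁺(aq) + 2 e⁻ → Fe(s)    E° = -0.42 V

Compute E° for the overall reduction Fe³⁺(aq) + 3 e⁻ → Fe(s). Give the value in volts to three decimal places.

-0.037 V

Since ΔG° = −nFE° is additive over sequential reductions, n₃E°₃ = n₁E°₁ + n₂E°₂.
E°₃ = (1×+0.73 + 2×-0.42) / 3 = (-0.110) / 3 = -0.037 V.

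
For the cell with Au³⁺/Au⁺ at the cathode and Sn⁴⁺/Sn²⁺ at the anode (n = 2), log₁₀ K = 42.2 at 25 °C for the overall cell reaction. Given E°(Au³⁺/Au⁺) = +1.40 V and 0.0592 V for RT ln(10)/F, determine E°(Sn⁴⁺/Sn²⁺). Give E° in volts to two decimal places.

+0.15 V

E°cell = (0.0592/n)·log K = (0.0592/2)(42.2) = +1.249 V.
Since Au³⁺/Au⁺ is the cathode and Sn⁴⁺/Sn²⁺ the anode, E°cell = E°(Au³⁺/Au⁺) − E°(Sn⁴⁺/Sn²⁺).
So E°(Sn⁴⁺/Sn²⁺) = E°(Au³⁺/Au⁺) − E°cell = (+1.40) − (+1.249) = +0.15 V.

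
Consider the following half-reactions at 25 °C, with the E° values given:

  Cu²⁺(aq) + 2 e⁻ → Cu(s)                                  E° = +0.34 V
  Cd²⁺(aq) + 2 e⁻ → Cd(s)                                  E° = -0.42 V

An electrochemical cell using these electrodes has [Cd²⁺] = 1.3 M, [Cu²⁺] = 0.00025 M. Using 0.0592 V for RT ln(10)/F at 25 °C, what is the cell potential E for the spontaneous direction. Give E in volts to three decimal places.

Cu²⁺/Cu is the cathode (higher E°), Cd²⁺/Cd the anode: E°cell = +0.34 − (-0.42) = +0.76 V, n = 2.
Overall: Cu²⁺(aq) + Cd(s) → Cu(s) + Cd²⁺(aq)
Q = [Cd²⁺] / ([Cu²⁺]); log Q = 3.716.
E = E° − (0.0592/n) log Q = +0.76 − (0.0592/2)(3.716) = +0.650 V.

+0.650 V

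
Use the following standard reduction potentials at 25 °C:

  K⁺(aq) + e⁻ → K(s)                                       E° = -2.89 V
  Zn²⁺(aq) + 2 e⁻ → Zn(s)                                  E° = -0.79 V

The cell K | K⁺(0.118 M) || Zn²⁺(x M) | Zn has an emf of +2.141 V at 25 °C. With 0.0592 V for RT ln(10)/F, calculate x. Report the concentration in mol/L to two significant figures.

0.34 M

Zn²⁺/Zn is the cathode, K⁺/K the anode: E°cell = +2.10 V, n = 2.
Overall reaction: Zn²⁺(aq) + 2 K(s) → Zn(s) + 2 K⁺(aq); Q = [K⁺]^2/[Zn²⁺]^1.
From E = E° − (0.0592/n) log Q: log Q = (E° − E)·n/0.0592 = (+2.10 − (+2.141))·2/0.0592 = -1.3851.
So 1·log[Zn²⁺] = 2·log(0.118) − log Q = -1.8562 − (-1.3851) = -0.4711; [Zn²⁺] = 10^(-0.4711) ≈ 0.34 M.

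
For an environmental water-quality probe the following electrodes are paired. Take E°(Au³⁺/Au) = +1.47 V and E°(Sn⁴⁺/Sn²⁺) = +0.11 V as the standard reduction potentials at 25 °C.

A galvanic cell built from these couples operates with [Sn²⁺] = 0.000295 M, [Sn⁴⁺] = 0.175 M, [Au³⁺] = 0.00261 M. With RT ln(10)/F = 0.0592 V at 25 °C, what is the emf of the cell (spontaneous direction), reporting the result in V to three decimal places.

+1.227 V

Au³⁺/Au is the cathode (higher E°), Sn⁴⁺/Sn²⁺ the anode: E°cell = +1.47 − (+0.11) = +1.36 V, n = 6.
Overall: 2 Au³⁺(aq) + 3 Sn²⁺(aq) → 2 Au(s) + 3 Sn⁴⁺(aq)
Q = [Sn⁴⁺]^3 / ([Au³⁺]^2·[Sn²⁺]^3); log Q = 13.486.
E = E° − (0.0592/n) log Q = +1.36 − (0.0592/6)(13.486) = +1.227 V.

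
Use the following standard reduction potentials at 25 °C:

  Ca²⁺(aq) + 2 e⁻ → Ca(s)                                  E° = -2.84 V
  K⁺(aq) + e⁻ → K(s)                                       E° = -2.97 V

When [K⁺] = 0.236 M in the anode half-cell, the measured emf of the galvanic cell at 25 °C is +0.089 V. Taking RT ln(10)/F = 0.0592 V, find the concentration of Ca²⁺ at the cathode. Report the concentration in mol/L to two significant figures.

Ca²⁺/Ca is the cathode, K⁺/K the anode: E°cell = +0.13 V, n = 2.
Overall reaction: Ca²⁺(aq) + 2 K(s) → Ca(s) + 2 K⁺(aq); Q = [K⁺]^2/[Ca²⁺]^1.
From E = E° − (0.0592/n) log Q: log Q = (E° − E)·n/0.0592 = (+0.13 − (+0.089))·2/0.0592 = 1.3851.
So 1·log[Ca²⁺] = 2·log(0.236) − log Q = -1.2542 − (1.3851) = -2.6393; [Ca²⁺] = 10^(-2.6393) ≈ 0.0023 M.

0.0023 M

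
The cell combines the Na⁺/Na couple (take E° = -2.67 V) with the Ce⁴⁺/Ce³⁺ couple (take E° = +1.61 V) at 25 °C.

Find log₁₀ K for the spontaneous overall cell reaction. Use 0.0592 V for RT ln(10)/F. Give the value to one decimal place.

Cathode: Ce⁴⁺/Ce³⁺; anode: Na⁺/Na. E°cell = +4.28 V, n = 1.
log K = nE°cell / 0.0592 = (1)(+4.28) / 0.0592 = 72.3.

72.3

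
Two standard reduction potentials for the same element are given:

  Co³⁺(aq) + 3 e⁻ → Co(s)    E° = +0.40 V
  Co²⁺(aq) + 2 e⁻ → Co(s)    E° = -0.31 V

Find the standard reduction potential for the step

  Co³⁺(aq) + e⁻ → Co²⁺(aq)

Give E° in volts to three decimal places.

Sequential free energies add, so n₃E°₃ = n₁E°₁ + n₂E°₂.
With n₃ = 3, and the known step contributing 2×(-0.31) V, the unknown satisfies 1·E° = 3×(+0.40) − 2×(-0.31) = +1.820.
E° = +1.820 / 1 = +1.820 V.

+1.820 V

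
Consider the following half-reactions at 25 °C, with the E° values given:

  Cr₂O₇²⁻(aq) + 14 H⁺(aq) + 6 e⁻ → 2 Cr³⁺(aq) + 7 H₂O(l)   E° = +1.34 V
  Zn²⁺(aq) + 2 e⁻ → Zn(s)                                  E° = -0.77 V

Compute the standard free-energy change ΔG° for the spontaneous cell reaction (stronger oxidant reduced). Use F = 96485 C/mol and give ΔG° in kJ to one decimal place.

-1221.5 kJ

Cr₂O₇²⁻/Cr³⁺ (E° = +1.34 V) is the cathode; Zn²⁺/Zn (E° = -0.77 V) is the anode, so E°cell = +2.11 V.
Balancing electrons gives n = 6 (lcm of 6 and 2).
ΔG° = −nFE° = −(6)(96485)(+2.11) = -1,221,500 J = -1221.5 kJ.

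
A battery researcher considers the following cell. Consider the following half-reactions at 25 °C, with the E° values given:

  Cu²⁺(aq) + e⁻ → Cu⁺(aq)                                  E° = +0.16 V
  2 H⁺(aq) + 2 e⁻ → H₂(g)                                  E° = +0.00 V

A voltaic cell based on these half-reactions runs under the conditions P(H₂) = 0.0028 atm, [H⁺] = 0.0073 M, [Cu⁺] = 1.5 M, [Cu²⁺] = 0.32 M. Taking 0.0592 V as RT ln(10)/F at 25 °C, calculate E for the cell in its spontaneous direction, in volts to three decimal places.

+0.171 V

Cu²⁺/Cu⁺ is the cathode (higher E°), H⁺/H₂ the anode: E°cell = +0.16 − (+0.00) = +0.16 V, n = 2.
Overall: 2 Cu²⁺(aq) + H₂(g) → 2 Cu⁺(aq) + 2 H⁺(aq)
Q = [Cu⁺]^2·[H⁺]^2 / ([Cu²⁺]^2·P(H₂)); log Q = -0.379.
E = E° − (0.0592/n) log Q = +0.16 − (0.0592/2)(-0.379) = +0.171 V.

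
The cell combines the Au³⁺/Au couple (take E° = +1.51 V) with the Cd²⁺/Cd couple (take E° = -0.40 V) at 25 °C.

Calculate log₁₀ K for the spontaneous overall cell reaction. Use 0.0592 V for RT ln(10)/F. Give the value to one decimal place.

193.6

Cathode: Au³⁺/Au; anode: Cd²⁺/Cd. E°cell = +1.91 V, n = 6.
log K = nE°cell / 0.0592 = (6)(+1.91) / 0.0592 = 193.6.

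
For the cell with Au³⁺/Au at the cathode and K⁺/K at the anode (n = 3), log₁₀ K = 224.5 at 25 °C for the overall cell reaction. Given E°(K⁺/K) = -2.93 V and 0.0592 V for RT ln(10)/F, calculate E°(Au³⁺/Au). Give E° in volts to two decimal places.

+1.50 V

E°cell = (0.0592/n)·log K = (0.0592/3)(224.5) = +4.430 V.
Since Au³⁺/Au is the cathode and K⁺/K the anode, E°cell = E°(Au³⁺/Au) − E°(K⁺/K).
So E°(Au³⁺/Au) = E°cell + E°(K⁺/K) = +4.430 + (-2.93) = +1.50 V.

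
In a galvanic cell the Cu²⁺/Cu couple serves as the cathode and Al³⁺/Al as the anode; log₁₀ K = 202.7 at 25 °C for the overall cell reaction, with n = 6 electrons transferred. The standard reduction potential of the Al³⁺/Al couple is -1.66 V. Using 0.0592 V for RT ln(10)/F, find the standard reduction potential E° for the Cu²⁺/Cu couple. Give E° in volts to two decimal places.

+0.34 V

E°cell = (0.0592/n)·log K = (0.0592/6)(202.7) = +2.000 V.
Since Cu²⁺/Cu is the cathode and Al³⁺/Al the anode, E°cell = E°(Cu²⁺/Cu) − E°(Al³⁺/Al).
So E°(Cu²⁺/Cu) = E°cell + E°(Al³⁺/Al) = +2.000 + (-1.66) = +0.34 V.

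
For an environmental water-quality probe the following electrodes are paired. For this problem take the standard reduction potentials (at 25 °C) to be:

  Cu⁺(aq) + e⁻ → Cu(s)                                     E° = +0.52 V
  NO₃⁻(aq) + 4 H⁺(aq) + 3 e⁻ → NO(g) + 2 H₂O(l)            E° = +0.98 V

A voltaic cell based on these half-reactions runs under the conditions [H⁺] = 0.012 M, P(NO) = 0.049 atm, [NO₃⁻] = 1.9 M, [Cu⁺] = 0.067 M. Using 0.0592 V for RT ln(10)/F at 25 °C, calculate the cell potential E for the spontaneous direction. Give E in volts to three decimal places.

+0.409 V

NO₃⁻/NO is the cathode (higher E°), Cu⁺/Cu the anode: E°cell = +0.98 − (+0.52) = +0.46 V, n = 3.
Overall: NO₃⁻(aq) + 4 H⁺(aq) + 3 Cu(s) → NO(g) + 2 H₂O(l) + 3 Cu⁺(aq)
Q = P(NO)·[Cu⁺]^3 / ([NO₃⁻]·[H⁺]^4); log Q = 2.573.
E = E° − (0.0592/n) log Q = +0.46 − (0.0592/3)(2.573) = +0.409 V.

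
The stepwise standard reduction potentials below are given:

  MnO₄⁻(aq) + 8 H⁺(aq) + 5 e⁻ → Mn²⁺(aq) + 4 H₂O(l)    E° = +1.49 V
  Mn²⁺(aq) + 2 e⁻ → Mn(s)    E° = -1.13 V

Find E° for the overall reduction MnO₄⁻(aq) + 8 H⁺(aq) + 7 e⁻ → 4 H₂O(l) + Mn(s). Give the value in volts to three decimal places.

Adding the free-energy changes (−nFE°) of the two steps gives −n₃FE°₃ = −n₁FE°₁ − n₂FE°₂.
E°₃ = (5×+1.49 + 2×-1.13) / 7 = (+5.190) / 7 = +0.741 V.

+0.741 V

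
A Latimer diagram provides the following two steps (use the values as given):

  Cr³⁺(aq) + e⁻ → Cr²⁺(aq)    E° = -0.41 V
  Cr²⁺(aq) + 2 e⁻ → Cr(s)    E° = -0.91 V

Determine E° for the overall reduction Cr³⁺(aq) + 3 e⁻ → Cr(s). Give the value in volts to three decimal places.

Standard free energies of sequential steps add: ΔG°₃ = ΔG°₁ + ΔG°₂, so n₃E°₃ = n₁E°₁ + n₂E°₂.
E°₃ = (1×-0.41 + 2×-0.91) / 3 = (-2.230) / 3 = -0.743 V.

-0.743 V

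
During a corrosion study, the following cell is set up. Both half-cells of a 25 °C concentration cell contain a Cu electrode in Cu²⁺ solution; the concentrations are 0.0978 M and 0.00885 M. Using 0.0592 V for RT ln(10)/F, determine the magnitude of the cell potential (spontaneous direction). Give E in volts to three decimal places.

+0.031 V

For a concentration cell E°cell = 0. The 0.0978 M side is the cathode (reduction is favoured where [Cu²⁺] is higher).
With n = 2, E = −(0.0592/2) log([Cu²⁺]ₐₙ/[Cu²⁺]꜀ₐₜ) = −(0.0592/2) log(0.00885/0.0978) = −(0.0592/2)(-1.043) = +0.031 V.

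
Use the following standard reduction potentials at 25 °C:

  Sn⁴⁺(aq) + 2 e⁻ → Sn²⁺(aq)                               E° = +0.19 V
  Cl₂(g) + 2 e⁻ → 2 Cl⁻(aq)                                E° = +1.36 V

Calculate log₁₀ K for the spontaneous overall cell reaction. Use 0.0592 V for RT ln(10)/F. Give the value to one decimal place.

39.5

Cathode: Cl₂/Cl⁻; anode: Sn⁴⁺/Sn²⁺. E°cell = +1.17 V, n = 2.
log K = nE°cell / 0.0592 = (2)(+1.17) / 0.0592 = 39.5.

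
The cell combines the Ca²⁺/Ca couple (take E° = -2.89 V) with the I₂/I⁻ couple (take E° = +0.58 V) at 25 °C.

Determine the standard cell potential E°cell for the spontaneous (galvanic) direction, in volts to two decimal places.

+3.47 V

The I₂/I⁻ couple has the higher reduction potential, so it is the cathode; Ca²⁺/Ca is oxidised at the anode.
E°cell = E°(cathode) − E°(anode) = (+0.58) − (-2.89) = +3.47 V.
Since E°cell > 0, the reaction is spontaneous under standard conditions.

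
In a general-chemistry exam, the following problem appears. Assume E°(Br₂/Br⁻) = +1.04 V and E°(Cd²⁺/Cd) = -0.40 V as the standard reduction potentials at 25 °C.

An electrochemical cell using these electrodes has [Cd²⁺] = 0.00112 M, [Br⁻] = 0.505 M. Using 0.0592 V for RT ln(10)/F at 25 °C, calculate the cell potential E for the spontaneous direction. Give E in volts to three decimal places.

+1.545 V

Br₂/Br⁻ is the cathode (higher E°), Cd²⁺/Cd the anode: E°cell = +1.04 − (-0.40) = +1.44 V, n = 2.
Overall: Br₂(l) + Cd(s) → 2 Br⁻(aq) + Cd²⁺(aq)
Q = [Br⁻]^2·[Cd²⁺]; log Q = -3.544.
E = E° − (0.0592/n) log Q = +1.44 − (0.0592/2)(-3.544) = +1.545 V.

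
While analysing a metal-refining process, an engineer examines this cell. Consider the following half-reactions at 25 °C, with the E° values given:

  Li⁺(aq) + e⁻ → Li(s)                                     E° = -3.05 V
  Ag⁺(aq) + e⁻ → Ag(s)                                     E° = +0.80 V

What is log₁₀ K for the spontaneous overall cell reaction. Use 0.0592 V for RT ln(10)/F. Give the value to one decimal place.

65.0

Cathode: Ag⁺/Ag; anode: Li⁺/Li. E°cell = +3.85 V, n = 1.
log K = nE°cell / 0.0592 = (1)(+3.85) / 0.0592 = 65.0.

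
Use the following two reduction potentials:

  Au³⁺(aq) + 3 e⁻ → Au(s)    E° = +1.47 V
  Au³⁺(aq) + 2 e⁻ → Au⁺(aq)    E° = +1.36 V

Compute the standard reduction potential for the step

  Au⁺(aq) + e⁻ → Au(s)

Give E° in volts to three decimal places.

Sequential free energies add, so n₃E°₃ = n₁E°₁ + n₂E°₂.
With n₃ = 3, and the known step contributing 2×(+1.36) V, the unknown satisfies 1·E° = 3×(+1.47) − 2×(+1.36) = +1.690.
E° = +1.690 / 1 = +1.690 V.

+1.690 V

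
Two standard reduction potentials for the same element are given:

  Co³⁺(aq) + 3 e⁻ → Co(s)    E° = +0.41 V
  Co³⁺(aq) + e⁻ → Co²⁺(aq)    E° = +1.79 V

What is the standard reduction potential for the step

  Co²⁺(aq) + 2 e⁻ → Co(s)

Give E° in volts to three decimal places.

-0.280 V

Sequential free energies add, so n₃E°₃ = n₁E°₁ + n₂E°₂.
With n₃ = 3, and the known step contributing 1×(+1.79) V, the unknown satisfies 2·E° = 3×(+0.41) − 1×(+1.79) = -0.560.
E° = -0.560 / 2 = -0.280 V.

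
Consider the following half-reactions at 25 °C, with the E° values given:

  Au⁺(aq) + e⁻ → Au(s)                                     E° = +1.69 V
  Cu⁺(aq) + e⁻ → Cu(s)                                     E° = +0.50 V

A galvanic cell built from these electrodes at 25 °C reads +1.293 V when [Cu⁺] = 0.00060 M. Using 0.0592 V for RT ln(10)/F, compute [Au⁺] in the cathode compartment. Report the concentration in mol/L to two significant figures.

Au⁺/Au is the cathode, Cu⁺/Cu the anode: E°cell = +1.19 V, n = 1.
Overall reaction: Au⁺(aq) + Cu(s) → Au(s) + Cu⁺(aq); Q = [Cu⁺]^1/[Au⁺]^1.
From E = E° − (0.0592/n) log Q: log Q = (E° − E)·n/0.0592 = (+1.19 − (+1.293))·1/0.0592 = -1.7399.
So 1·log[Au⁺] = 1·log(0.0006) − log Q = -3.2218 − (-1.7399) = -1.4819; [Au⁺] = 10^(-1.4819) ≈ 0.033 M.

0.033 M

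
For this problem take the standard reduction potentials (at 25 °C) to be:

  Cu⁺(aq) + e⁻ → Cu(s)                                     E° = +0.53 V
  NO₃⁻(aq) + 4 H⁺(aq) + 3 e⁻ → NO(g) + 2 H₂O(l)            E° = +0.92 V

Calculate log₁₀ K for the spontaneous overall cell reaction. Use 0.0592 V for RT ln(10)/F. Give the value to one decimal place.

Cathode: NO₃⁻/NO; anode: Cu⁺/Cu. E°cell = +0.39 V, n = 3.
log K = nE°cell / 0.0592 = (3)(+0.39) / 0.0592 = 19.8.

19.8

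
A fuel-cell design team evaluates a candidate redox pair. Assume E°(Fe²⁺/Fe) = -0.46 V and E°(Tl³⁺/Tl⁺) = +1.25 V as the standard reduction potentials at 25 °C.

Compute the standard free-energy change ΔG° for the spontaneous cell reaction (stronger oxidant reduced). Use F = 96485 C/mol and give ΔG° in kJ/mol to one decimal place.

-330.0 kJ/mol

Tl³⁺/Tl⁺ (E° = +1.25 V) is the cathode; Fe²⁺/Fe (E° = -0.46 V) is the anode, so E°cell = +1.71 V.
Balancing electrons gives n = 2 (lcm of 2 and 2).
ΔG° = −nFE° = −(2)(96485)(+1.71) = -329,979 J = -330.0 kJ/mol.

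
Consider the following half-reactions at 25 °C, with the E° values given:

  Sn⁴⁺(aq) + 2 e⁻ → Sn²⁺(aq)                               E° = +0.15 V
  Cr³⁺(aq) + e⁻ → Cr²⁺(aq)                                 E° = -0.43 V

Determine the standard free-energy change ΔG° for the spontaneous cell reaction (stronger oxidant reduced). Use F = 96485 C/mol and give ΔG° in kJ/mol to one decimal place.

Sn⁴⁺/Sn²⁺ (E° = +0.15 V) is the cathode; Cr³⁺/Cr²⁺ (E° = -0.43 V) is the anode, so E°cell = +0.58 V.
Balancing electrons gives n = 2 (lcm of 2 and 1).
ΔG° = −nFE° = −(2)(96485)(+0.58) = -111,923 J = -111.9 kJ/mol.

-111.9 kJ/mol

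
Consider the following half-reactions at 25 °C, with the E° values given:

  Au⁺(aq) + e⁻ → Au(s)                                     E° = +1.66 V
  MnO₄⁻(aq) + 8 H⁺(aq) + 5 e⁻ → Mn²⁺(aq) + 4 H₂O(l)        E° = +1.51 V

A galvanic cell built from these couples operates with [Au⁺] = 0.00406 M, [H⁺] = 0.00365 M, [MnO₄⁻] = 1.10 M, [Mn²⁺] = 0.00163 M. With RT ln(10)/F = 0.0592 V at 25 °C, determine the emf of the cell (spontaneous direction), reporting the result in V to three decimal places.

Au⁺/Au is the cathode (higher E°), MnO₄⁻/Mn²⁺ the anode: E°cell = +1.66 − (+1.51) = +0.15 V, n = 5.
Overall: 5 Au⁺(aq) + Mn²⁺(aq) + 4 H₂O(l) → 5 Au(s) + MnO₄⁻(aq) + 8 H⁺(aq)
Q = [MnO₄⁻]·[H⁺]^8 / ([Au⁺]^5·[Mn²⁺]); log Q = -4.715.
E = E° − (0.0592/n) log Q = +0.15 − (0.0592/5)(-4.715) = +0.206 V.

+0.206 V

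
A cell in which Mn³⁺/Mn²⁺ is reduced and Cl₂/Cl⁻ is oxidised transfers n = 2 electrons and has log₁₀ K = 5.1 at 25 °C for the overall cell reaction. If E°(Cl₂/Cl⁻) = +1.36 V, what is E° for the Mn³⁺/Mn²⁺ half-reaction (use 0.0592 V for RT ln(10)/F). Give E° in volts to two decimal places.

E°cell = (0.0592/n)·log K = (0.0592/2)(5.1) = +0.151 V.
Since Mn³⁺/Mn²⁺ is the cathode and Cl₂/Cl⁻ the anode, E°cell = E°(Mn³⁺/Mn²⁺) − E°(Cl₂/Cl⁻).
So E°(Mn³⁺/Mn²⁺) = E°cell + E°(Cl₂/Cl⁻) = +0.151 + (+1.36) = +1.51 V.

+1.51 V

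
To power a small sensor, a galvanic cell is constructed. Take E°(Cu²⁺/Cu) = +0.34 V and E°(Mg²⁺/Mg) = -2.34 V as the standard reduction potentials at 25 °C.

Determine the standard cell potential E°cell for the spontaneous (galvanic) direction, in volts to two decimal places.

+2.68 V

The Cu²⁺/Cu couple has the higher reduction potential, so it is the cathode; Mg²⁺/Mg is oxidised at the anode.
E°cell = E°(cathode) − E°(anode) = (+0.34) − (-2.34) = +2.68 V.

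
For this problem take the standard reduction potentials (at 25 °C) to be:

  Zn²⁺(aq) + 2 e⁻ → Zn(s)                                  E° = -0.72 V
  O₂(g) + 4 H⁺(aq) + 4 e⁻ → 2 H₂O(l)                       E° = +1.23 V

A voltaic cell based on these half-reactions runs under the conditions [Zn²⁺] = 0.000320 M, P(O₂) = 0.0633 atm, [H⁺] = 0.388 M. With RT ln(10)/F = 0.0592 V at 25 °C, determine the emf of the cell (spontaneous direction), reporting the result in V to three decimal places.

O₂/H₂O is the cathode (higher E°), Zn²⁺/Zn the anode: E°cell = +1.23 − (-0.72) = +1.95 V, n = 4.
Overall: O₂(g) + 4 H⁺(aq) + 2 Zn(s) → 2 H₂O(l) + 2 Zn²⁺(aq)
Q = [Zn²⁺]^2 / (P(O₂)·[H⁺]^4); log Q = -4.146.
E = E° − (0.0592/n) log Q = +1.95 − (0.0592/4)(-4.146) = +2.011 V.

+2.011 V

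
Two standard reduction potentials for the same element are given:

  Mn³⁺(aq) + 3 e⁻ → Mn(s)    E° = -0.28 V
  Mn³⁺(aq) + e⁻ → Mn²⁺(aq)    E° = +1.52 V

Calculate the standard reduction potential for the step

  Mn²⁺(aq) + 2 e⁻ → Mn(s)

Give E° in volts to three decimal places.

Sequential free energies add, so n₃E°₃ = n₁E°₁ + n₂E°₂.
With n₃ = 3, and the known step contributing 1×(+1.52) V, the unknown satisfies 2·E° = 3×(-0.28) − 1×(+1.52) = -2.360.
E° = -2.360 / 2 = -1.180 V.

-1.180 V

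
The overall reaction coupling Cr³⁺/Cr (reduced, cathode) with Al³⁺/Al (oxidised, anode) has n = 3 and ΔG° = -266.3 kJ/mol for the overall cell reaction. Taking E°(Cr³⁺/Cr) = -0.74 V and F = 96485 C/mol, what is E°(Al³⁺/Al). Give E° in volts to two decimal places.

-1.66 V

E°cell = −ΔG°/(nF) = −(-266.3×10³)/((3)(96485)) = +0.920 V.
Since Cr³⁺/Cr is the cathode and Al³⁺/Al the anode, E°cell = E°(Cr³⁺/Cr) − E°(Al³⁺/Al).
So E°(Al³⁺/Al) = E°(Cr³⁺/Cr) − E°cell = (-0.74) − (+0.920) = -1.66 V.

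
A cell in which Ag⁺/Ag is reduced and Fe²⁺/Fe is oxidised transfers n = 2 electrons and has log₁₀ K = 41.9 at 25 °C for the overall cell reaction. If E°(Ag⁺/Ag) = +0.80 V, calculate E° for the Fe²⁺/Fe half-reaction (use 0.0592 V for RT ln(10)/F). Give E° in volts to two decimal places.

-0.44 V

E°cell = (0.0592/n)·log K = (0.0592/2)(41.9) = +1.240 V.
Since Ag⁺/Ag is the cathode and Fe²⁺/Fe the anode, E°cell = E°(Ag⁺/Ag) − E°(Fe²⁺/Fe).
So E°(Fe²⁺/Fe) = E°(Ag⁺/Ag) − E°cell = (+0.80) − (+1.240) = -0.44 V.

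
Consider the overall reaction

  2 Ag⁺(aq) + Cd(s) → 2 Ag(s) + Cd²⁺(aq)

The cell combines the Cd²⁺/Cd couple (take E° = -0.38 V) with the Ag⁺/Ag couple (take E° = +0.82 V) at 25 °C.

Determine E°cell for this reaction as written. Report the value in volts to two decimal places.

The Ag⁺/Ag couple has the higher reduction potential, so it is the cathode; Cd²⁺/Cd is oxidised at the anode.
E°cell = E°(cathode) − E°(anode) = (+0.82) − (-0.38) = +1.20 V.
Since E°cell > 0, the reaction is spontaneous under standard conditions.

+1.20 V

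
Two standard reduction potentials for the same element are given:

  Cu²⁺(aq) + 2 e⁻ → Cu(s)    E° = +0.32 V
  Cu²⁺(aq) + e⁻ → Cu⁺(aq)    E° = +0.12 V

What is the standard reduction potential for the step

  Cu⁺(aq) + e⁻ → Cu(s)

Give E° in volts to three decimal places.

+0.520 V

Sequential free energies add, so n₃E°₃ = n₁E°₁ + n₂E°₂.
With n₃ = 2, and the known step contributing 1×(+0.12) V, the unknown satisfies 1·E° = 2×(+0.32) − 1×(+0.12) = +0.520.
E° = +0.520 / 1 = +0.520 V.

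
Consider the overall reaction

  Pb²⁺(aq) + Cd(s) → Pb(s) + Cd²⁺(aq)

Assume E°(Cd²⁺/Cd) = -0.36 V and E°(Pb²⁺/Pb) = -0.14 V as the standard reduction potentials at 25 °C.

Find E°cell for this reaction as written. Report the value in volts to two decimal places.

The Pb²⁺/Pb couple has the higher reduction potential, so it is the cathode; Cd²⁺/Cd is oxidised at the anode.
E°cell = E°(cathode) − E°(anode) = (-0.14) − (-0.36) = +0.22 V.

+0.22 V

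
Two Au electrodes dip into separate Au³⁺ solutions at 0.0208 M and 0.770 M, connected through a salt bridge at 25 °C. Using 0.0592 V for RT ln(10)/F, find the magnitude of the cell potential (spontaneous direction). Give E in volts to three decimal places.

For a concentration cell E°cell = 0. The 0.770 M side is the cathode (reduction is favoured where [Au³⁺] is higher).
With n = 3, E = −(0.0592/3) log([Au³⁺]ₐₙ/[Au³⁺]꜀ₐₜ) = −(0.0592/3) log(0.0208/0.77) = −(0.0592/3)(-1.568) = +0.031 V.

+0.031 V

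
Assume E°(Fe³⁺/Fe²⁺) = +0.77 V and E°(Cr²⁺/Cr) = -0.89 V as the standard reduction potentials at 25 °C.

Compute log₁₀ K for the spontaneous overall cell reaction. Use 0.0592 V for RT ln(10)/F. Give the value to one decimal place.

Cathode: Fe³⁺/Fe²⁺; anode: Cr²⁺/Cr. E°cell = +1.66 V, n = 2.
log K = nE°cell / 0.0592 = (2)(+1.66) / 0.0592 = 56.1.

56.1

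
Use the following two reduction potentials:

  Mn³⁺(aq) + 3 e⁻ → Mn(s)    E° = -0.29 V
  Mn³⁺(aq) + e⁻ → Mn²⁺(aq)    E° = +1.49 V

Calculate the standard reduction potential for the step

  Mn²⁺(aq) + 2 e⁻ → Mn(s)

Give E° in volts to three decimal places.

Sequential free energies add, so n₃E°₃ = n₁E°₁ + n₂E°₂.
With n₃ = 3, and the known step contributing 1×(+1.49) V, the unknown satisfies 2·E° = 3×(-0.29) − 1×(+1.49) = -2.360.
E° = -2.360 / 2 = -1.180 V.

-1.180 V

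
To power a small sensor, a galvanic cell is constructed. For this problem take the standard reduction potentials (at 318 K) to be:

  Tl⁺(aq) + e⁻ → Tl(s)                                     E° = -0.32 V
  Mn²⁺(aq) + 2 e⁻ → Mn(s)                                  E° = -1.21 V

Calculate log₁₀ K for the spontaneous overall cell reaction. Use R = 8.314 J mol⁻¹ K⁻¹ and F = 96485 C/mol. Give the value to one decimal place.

28.2

Cathode: Tl⁺/Tl; anode: Mn²⁺/Mn. E°cell = (-0.32) − (-1.21) = +0.89 V, with n = 2.
ΔG° = −nFE° = −RT ln K, so ln K = nFE°/(RT) = (2)(96485)(+0.89) / ((8.314)(318)) = 64.959.
log₁₀ K = 64.959 / ln 10 = 28.2.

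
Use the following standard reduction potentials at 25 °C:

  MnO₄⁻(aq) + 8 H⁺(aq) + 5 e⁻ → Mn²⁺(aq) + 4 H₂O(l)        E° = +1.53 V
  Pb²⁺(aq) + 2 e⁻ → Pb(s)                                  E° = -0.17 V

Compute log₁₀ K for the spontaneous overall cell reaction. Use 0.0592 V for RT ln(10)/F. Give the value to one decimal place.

287.2

Cathode: MnO₄⁻/Mn²⁺; anode: Pb²⁺/Pb. E°cell = +1.70 V, n = 10.
log K = nE°cell / 0.0592 = (10)(+1.70) / 0.0592 = 287.2.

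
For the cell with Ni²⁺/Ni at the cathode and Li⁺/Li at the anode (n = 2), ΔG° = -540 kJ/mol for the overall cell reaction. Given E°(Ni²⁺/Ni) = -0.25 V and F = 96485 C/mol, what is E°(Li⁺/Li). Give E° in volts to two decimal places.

-3.05 V

E°cell = −ΔG°/(nF) = −(-540×10³)/((2)(96485)) = +2.798 V.
Since Ni²⁺/Ni is the cathode and Li⁺/Li the anode, E°cell = E°(Ni²⁺/Ni) − E°(Li⁺/Li).
So E°(Li⁺/Li) = E°(Ni²⁺/Ni) − E°cell = (-0.25) − (+2.798) = -3.05 V.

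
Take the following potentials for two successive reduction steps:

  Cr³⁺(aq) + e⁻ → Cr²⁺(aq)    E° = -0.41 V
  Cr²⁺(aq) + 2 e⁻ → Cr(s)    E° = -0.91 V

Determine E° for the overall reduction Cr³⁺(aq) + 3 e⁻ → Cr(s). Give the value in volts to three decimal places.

Adding the free-energy changes (−nFE°) of the two steps gives −n₃FE°₃ = −n₁FE°₁ − n₂FE°₂.
E°₃ = (1×-0.41 + 2×-0.91) / 3 = (-2.230) / 3 = -0.743 V.
Simply averaging or adding the two E° values would be wrong; the electron-weighted sum is required.

-0.743 V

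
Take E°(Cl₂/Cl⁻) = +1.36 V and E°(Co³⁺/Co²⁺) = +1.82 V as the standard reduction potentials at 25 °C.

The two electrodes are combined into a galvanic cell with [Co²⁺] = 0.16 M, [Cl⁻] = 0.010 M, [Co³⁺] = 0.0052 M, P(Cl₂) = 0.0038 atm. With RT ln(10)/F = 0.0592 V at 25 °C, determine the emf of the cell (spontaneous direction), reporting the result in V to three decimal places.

+0.325 V

Co³⁺/Co²⁺ is the cathode (higher E°), Cl₂/Cl⁻ the anode: E°cell = +1.82 − (+1.36) = +0.46 V, n = 2.
Overall: 2 Co³⁺(aq) + 2 Cl⁻(aq) → 2 Co²⁺(aq) + Cl₂(g)
Q = [Co²⁺]^2·P(Cl₂) / ([Co³⁺]^2·[Cl⁻]^2); log Q = 4.556.
E = E° − (0.0592/n) log Q = +0.46 − (0.0592/2)(4.556) = +0.325 V.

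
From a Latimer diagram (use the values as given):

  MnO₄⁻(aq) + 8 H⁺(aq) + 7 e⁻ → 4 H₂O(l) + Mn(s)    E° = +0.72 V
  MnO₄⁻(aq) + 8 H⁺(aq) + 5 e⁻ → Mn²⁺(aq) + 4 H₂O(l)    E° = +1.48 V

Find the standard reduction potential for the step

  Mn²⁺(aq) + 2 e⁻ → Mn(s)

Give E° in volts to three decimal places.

Sequential free energies add, so n₃E°₃ = n₁E°₁ + n₂E°₂.
With n₃ = 7, and the known step contributing 5×(+1.48) V, the unknown satisfies 2·E° = 7×(+0.72) − 5×(+1.48) = -2.360.
E° = -2.360 / 2 = -1.180 V.

-1.180 V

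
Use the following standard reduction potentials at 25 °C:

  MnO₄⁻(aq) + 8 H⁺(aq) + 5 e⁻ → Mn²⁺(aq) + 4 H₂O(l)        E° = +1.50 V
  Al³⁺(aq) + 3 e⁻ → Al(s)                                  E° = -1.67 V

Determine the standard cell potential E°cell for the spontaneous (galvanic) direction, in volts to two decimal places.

The MnO₄⁻/Mn²⁺ couple has the higher reduction potential, so it is the cathode; Al³⁺/Al is oxidised at the anode.
E°cell = E°(cathode) − E°(anode) = (+1.50) − (-1.67) = +3.17 V.

+3.17 V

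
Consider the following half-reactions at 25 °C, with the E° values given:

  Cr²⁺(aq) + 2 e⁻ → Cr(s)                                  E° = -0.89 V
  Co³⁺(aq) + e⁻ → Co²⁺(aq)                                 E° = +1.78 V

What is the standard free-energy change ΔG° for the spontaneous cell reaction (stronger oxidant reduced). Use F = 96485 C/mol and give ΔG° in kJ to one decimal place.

-515.2 kJ

Co³⁺/Co²⁺ (E° = +1.78 V) is the cathode; Cr²⁺/Cr (E° = -0.89 V) is the anode, so E°cell = +2.67 V.
Balancing electrons gives n = 2 (lcm of 1 and 2).
ΔG° = −nFE° = −(2)(96485)(+2.67) = -515,230 J = -515.2 kJ.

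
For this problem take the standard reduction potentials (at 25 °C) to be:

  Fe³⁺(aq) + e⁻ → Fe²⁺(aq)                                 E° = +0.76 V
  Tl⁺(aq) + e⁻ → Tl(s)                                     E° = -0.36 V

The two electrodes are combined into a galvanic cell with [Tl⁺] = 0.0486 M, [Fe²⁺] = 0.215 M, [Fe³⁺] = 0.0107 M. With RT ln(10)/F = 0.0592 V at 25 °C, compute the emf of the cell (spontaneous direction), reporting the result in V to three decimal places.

Fe³⁺/Fe²⁺ is the cathode (higher E°), Tl⁺/Tl the anode: E°cell = +0.76 − (-0.36) = +1.12 V, n = 1.
Overall: Fe³⁺(aq) + Tl(s) → Fe²⁺(aq) + Tl⁺(aq)
Q = [Fe²⁺]·[Tl⁺] / ([Fe³⁺]); log Q = -0.010.
E = E° − (0.0592/n) log Q = +1.12 − (0.0592/1)(-0.010) = +1.121 V.

+1.121 V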